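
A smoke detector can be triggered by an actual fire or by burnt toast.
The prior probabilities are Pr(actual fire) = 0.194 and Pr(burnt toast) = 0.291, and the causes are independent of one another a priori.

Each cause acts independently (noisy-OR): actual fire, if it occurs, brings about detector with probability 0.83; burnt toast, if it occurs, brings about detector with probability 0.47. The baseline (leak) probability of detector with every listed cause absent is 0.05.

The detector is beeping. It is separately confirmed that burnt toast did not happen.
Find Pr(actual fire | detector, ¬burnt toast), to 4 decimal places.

Under noisy-OR, P(detector | causes) = 1 − (1−0.05)·∏(1−qᵢ) over the active causes.
P(detector | ¬burnt toast) = 0.05·0.806 + 0.8385·0.194 = 0.040300 + 0.162669 = 0.202969
The actual fire-present share is 0.8385·0.194 = 0.162669.
Hence the posterior is 0.162669/0.202969 ≈ 0.8014.

Pr(actual fire | detector, ¬burnt toast) ≈ 0.8014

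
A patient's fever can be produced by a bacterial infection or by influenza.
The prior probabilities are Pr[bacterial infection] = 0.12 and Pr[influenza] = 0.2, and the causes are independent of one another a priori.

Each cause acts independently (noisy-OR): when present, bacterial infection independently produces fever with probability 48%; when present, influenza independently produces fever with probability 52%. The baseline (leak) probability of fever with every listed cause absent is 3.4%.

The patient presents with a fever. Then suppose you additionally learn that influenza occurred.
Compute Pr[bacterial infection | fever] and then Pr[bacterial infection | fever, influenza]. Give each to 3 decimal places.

Pr[bacterial infection | fever] ≈ 0.358; Pr[bacterial infection | fever, influenza] ≈ 0.162

Under noisy-OR, P(fever | causes) = 1 − (1−0.034)·∏(1−qᵢ) over the active causes.
Sum P(fever|·) weighted by the priors over the 4 (bacterial infection, influenza) configurations:
  P(fever) = 0.034×0.88×0.8 + 0.53632×0.88×0.2 + 0.49768×0.12×0.8 + 0.758886×0.12×0.2
        = 0.023936 + 0.094392 + 0.047777 + 0.018213 = 0.184318
Configurations with bacterial infection contribute 0.065990, so
  P(bacterial infection | fever) = 0.065990 / 0.184318 ≈ 0.358

Now condition on the additional information:
Sum P(fever|·) weighted by the priors over both values of bacterial infection:
  P(fever | influenza) = 0.53632×0.88 + 0.758886×0.12
        = 0.471962 + 0.091066 = 0.563028
Configurations with bacterial infection contribute 0.091066, so
  P(bacterial infection | fever, influenza) = 0.091066 / 0.563028 ≈ 0.162
Conditioning on influenza lowers the posterior on bacterial infection: the classic explaining-away effect in a common-effect structure.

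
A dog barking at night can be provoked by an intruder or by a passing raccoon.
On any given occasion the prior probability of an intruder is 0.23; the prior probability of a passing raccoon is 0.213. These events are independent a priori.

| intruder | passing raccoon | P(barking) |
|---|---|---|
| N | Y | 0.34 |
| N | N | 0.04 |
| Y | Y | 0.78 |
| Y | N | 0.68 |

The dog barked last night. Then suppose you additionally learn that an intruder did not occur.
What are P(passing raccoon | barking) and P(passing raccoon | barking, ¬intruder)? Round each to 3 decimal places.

Numerator (weight on configurations with passing raccoon): 0.055763 + 0.038212 = 0.093975
Denominator P(barking): 0.04*0.77*0.787 + 0.34*0.77*0.213 + 0.68*0.23*0.787 + 0.78*0.23*0.213 = 0.241302
P(passing raccoon | barking) = 0.093975/0.241302 ≈ 0.389

Now condition on the additional information:
P(barking | ¬intruder) = 0.04·0.787 + 0.34·0.213 = 0.031480 + 0.072420 = 0.103900
Restricting to configurations with passing raccoon present: 0.34·0.213 = 0.072420.
So P(passing raccoon | barking, ¬intruder) = 0.072420/0.103900 ≈ 0.697.

P(passing raccoon | barking) ≈ 0.389; P(passing raccoon | barking, ¬intruder) ≈ 0.697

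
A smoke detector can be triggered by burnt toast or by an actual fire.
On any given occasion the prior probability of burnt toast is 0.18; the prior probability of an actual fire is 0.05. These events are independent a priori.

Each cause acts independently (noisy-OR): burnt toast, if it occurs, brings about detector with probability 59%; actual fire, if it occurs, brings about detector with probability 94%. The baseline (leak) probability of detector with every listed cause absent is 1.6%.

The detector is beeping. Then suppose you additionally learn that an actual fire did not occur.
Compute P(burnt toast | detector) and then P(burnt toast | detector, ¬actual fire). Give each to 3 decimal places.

P(burnt toast | detector) ≈ 0.685; P(burnt toast | detector, ¬actual fire) ≈ 0.891

Under noisy-OR, P(detector | causes) = 1 − (1−0.016)·∏(1−qᵢ) over the active causes.
Enumerate the 4 (burnt toast, actual fire) configurations and weight by the priors:
  P(detector) = 0.016×0.82×0.95 + 0.94096×0.82×0.05 + 0.59656×0.18×0.95 + 0.975794×0.18×0.05
        = 0.012464 + 0.038579 + 0.102012 + 0.008782 = 0.161837
Keeping only the burnt toast-present terms gives 0.110794, so
  P(burnt toast | detector) = 0.110794 / 0.161837 ≈ 0.685

With the extra evidence:
P(detector | ¬actual fire) = 0.016·0.82 + 0.59656·0.18 = 0.013120 + 0.107381 = 0.120501
Restricting to configurations with burnt toast present: 0.59656·0.18 = 0.107381.
P(burnt toast | detector, ¬actual fire) = 0.107381 / 0.120501 ≈ 0.891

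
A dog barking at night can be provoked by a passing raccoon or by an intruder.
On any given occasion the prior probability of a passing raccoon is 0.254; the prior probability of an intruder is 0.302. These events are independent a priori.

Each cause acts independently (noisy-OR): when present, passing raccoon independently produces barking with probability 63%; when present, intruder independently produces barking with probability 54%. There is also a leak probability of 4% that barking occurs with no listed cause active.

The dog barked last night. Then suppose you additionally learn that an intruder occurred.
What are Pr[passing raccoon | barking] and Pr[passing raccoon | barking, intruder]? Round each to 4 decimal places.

Pr[passing raccoon | barking] ≈ 0.5490; Pr[passing raccoon | barking, intruder] ≈ 0.3378

Under noisy-OR, P(barking | causes) = 1 − (1−0.04)·∏(1−qᵢ) over the active causes.
Enumerate the 4 (passing raccoon, intruder) configurations and weight by the priors:
  P(barking) = 0.04*0.746*0.698 + 0.5584*0.746*0.302 + 0.6448*0.254*0.698 + 0.836608*0.254*0.302
        = 0.020828 + 0.125803 + 0.114318 + 0.064175 = 0.325124
Keeping only the passing raccoon-present terms gives 0.178493, so
  P(passing raccoon | barking) = 0.178493 / 0.325124 ≈ 0.5490

Now condition on the additional information:
Numerator (weight on configurations with passing raccoon): 0.836608·0.254 = 0.212498
Denominator P(barking | intruder): 0.5584·0.746 + 0.836608·0.254 = 0.629064
Posterior = 0.212498 / 0.629064 ≈ 0.3378
The drop from 0.5490 to 0.3378 is the explaining-away (discounting) effect.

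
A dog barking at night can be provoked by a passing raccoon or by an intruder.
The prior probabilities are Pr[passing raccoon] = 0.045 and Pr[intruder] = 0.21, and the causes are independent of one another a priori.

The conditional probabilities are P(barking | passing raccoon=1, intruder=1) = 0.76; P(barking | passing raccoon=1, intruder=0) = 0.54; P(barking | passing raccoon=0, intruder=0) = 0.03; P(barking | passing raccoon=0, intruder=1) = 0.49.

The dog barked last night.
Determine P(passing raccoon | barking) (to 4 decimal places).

P(passing raccoon | barking) ≈ 0.1791

P(barking) = 0.03·0.955·0.79 + 0.49·0.955·0.21 + 0.54·0.045·0.79 + 0.76·0.045·0.21 = 0.022634 + 0.098269 + 0.019197 + 0.007182 = 0.147282
Of this, 0.026379 comes from 0.019197 + 0.007182 (the passing raccoon=true cases).
P(passing raccoon | barking) = 0.026379 / 0.147282 ≈ 0.1791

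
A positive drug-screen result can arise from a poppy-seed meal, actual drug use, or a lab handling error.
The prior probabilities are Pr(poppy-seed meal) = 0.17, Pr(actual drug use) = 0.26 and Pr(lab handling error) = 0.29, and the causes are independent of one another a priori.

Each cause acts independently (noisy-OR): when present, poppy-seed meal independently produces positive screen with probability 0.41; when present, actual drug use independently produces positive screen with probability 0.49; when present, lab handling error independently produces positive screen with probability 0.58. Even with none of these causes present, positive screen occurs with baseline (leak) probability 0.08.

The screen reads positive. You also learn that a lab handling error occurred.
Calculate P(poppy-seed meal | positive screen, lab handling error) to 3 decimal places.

P(poppy-seed meal | positive screen, lab handling error) ≈ 0.198

Under noisy-OR, P(positive screen | causes) = 1 − (1−0.08)·∏(1−qᵢ) over the active causes.
By total probability over the 4 (poppy-seed meal, actual drug use) configurations:
  P(positive screen | lab handling error) = 0.6136·0.83·0.74 + 0.802936·0.83·0.26 + 0.772024·0.17·0.74 + 0.883732·0.17·0.26
        = 0.376873 + 0.173274 + 0.097121 + 0.039061 = 0.686329
Keeping only the poppy-seed meal-present terms gives 0.136182, so
  P(poppy-seed meal | positive screen, lab handling error) = 0.136182 / 0.686329 ≈ 0.198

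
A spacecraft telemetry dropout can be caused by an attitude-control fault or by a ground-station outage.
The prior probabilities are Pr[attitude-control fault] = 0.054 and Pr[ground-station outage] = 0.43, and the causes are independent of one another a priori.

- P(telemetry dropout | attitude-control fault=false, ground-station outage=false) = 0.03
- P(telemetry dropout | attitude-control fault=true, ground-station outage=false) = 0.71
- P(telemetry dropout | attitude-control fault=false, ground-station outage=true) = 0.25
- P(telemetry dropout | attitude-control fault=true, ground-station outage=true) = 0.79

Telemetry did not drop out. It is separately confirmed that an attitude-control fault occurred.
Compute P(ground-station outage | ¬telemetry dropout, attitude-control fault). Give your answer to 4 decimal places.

P(ground-station outage | ¬telemetry dropout, attitude-control fault) ≈ 0.3533

P(¬telemetry dropout | attitude-control fault) = 0.29×0.57 + 0.21×0.43 = 0.165300 + 0.090300 = 0.255600
The ground-station outage-present share is 0.21×0.43 = 0.090300.
P(ground-station outage | ¬telemetry dropout, attitude-control fault) = 0.090300 / 0.255600 ≈ 0.3533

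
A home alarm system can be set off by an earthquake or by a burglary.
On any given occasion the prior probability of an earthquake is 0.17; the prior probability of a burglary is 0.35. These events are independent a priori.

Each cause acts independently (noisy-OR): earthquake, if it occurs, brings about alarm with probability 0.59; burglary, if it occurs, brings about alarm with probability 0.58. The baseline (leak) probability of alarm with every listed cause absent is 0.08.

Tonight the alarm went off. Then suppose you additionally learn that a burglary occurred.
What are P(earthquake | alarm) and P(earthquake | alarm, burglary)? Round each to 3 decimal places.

P(earthquake | alarm) ≈ 0.349; P(earthquake | alarm, burglary) ≈ 0.219

Under noisy-OR, P(alarm | causes) = 1 − (1−0.08)·∏(1−qᵢ) over the active causes.
Sum P(alarm|·) weighted by the priors over the 4 (earthquake, burglary) configurations:
  P(alarm) = 0.08*0.83*0.65 + 0.6136*0.83*0.35 + 0.6228*0.17*0.65 + 0.841576*0.17*0.35
        = 0.043160 + 0.178251 + 0.068819 + 0.050074 = 0.340304
Configurations with earthquake contribute 0.118893, so
  P(earthquake | alarm) = 0.118893 / 0.340304 ≈ 0.349

With the extra evidence:
P(alarm | burglary) = 0.6136×0.83 + 0.841576×0.17 = 0.509288 + 0.143068 = 0.652356
Restricting to configurations with earthquake present: 0.841576×0.17 = 0.143068.
Hence the posterior is 0.143068/0.652356 ≈ 0.219.
The drop from 0.349 to 0.219 is the explaining-away (discounting) effect.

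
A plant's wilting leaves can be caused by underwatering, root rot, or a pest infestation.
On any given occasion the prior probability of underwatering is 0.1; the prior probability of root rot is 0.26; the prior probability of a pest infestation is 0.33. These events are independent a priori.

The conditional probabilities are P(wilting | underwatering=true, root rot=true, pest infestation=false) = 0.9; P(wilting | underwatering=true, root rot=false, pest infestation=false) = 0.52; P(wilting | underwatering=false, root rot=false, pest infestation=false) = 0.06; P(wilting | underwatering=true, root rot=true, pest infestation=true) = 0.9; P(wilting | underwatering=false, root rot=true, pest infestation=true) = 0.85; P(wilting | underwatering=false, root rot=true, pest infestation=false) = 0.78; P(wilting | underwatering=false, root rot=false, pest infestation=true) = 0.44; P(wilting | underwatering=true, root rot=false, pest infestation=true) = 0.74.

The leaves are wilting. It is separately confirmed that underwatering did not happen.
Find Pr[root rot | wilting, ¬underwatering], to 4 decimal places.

Enumerate the 4 (root rot, pest infestation) configurations and weight by the priors:
  P(wilting | ¬underwatering) = 0.06*0.74*0.67 + 0.44*0.74*0.33 + 0.78*0.26*0.67 + 0.85*0.26*0.33
        = 0.029748 + 0.107448 + 0.135876 + 0.072930 = 0.346002
Configurations with root rot contribute 0.208806, so
  P(root rot | wilting, ¬underwatering) = 0.208806 / 0.346002 ≈ 0.6035

Pr[root rot | wilting, ¬underwatering] ≈ 0.6035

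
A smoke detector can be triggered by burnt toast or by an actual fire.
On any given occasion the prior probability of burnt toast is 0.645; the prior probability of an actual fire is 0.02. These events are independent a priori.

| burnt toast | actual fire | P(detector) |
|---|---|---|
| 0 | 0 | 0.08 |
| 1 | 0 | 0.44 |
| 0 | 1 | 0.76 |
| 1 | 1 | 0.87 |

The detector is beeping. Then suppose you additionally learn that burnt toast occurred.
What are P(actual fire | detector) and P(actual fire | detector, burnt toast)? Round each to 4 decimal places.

Enumerate the 4 (burnt toast, actual fire) configurations and weight by the priors:
  P(detector) = 0.08×0.355×0.98 + 0.76×0.355×0.02 + 0.44×0.645×0.98 + 0.87×0.645×0.02
        = 0.027832 + 0.005396 + 0.278124 + 0.011223 = 0.322575
Keeping only the actual fire-present terms gives 0.016619, so
  P(actual fire | detector) = 0.016619 / 0.322575 ≈ 0.0515

Now also conditioning on burnt toast=true:
By total probability over both values of actual fire:
  P(detector | burnt toast) = 0.44*0.98 + 0.87*0.02
        = 0.431200 + 0.017400 = 0.448600
Configurations with actual fire contribute 0.017400, so
  P(actual fire | detector, burnt toast) = 0.017400 / 0.448600 ≈ 0.0388
Conditioning on burnt toast lowers the posterior on actual fire: the classic explaining-away effect in a common-effect structure.

P(actual fire | detector) ≈ 0.0515; P(actual fire | detector, burnt toast) ≈ 0.0388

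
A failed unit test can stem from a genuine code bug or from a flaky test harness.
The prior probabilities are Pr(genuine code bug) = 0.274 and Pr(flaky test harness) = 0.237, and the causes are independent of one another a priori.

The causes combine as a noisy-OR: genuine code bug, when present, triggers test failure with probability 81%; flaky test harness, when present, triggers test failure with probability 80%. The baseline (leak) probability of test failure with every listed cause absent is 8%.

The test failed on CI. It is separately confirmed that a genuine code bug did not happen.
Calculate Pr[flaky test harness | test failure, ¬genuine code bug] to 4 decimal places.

Pr[flaky test harness | test failure, ¬genuine code bug] ≈ 0.7601

Under noisy-OR, P(test failure | causes) = 1 − (1−0.08)·∏(1−qᵢ) over the active causes.
Numerator (weight on configurations with flaky test harness): 0.816·0.237 = 0.193392
Normalizer over all consistent configurations: 0.08·0.763 + 0.816·0.237 = 0.254432
Posterior = 0.193392 / 0.254432 ≈ 0.7601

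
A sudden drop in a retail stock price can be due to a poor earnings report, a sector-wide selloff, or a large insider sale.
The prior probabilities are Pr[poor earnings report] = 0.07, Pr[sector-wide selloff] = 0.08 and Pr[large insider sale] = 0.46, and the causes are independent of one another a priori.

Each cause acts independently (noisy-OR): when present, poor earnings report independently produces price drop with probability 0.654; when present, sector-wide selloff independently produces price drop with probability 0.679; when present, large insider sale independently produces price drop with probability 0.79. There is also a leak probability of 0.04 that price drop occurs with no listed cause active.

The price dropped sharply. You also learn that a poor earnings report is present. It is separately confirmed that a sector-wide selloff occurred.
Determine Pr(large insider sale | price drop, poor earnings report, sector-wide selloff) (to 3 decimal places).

Under noisy-OR, P(price drop | causes) = 1 − (1−0.04)·∏(1−qᵢ) over the active causes.
P(price drop | poor earnings report, sector-wide selloff) = 0.893377*0.54 + 0.977609*0.46 = 0.482424 + 0.449700 = 0.932124
Of this, 0.449700 comes from 0.977609*0.46 (the large insider sale=true cases).
Hence the posterior is 0.449700/0.932124 ≈ 0.482.

Pr(large insider sale | price drop, poor earnings report, sector-wide selloff) ≈ 0.482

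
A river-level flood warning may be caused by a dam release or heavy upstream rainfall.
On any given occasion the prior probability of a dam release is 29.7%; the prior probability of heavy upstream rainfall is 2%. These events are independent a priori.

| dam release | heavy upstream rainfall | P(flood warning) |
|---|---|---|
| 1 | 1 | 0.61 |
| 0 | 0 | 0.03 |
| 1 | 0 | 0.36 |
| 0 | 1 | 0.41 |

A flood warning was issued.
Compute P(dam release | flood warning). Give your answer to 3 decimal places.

Enumerate the 4 (dam release, heavy upstream rainfall) configurations and weight by the priors:
  P(flood warning) = 0.03*0.703*0.98 + 0.41*0.703*0.02 + 0.36*0.297*0.98 + 0.61*0.297*0.02
        = 0.020668 + 0.005765 + 0.104782 + 0.003623 = 0.134838
The terms with dam release present sum to 0.108405, so
  P(dam release | flood warning) = 0.108405 / 0.134838 ≈ 0.804

P(dam release | flood warning) ≈ 0.804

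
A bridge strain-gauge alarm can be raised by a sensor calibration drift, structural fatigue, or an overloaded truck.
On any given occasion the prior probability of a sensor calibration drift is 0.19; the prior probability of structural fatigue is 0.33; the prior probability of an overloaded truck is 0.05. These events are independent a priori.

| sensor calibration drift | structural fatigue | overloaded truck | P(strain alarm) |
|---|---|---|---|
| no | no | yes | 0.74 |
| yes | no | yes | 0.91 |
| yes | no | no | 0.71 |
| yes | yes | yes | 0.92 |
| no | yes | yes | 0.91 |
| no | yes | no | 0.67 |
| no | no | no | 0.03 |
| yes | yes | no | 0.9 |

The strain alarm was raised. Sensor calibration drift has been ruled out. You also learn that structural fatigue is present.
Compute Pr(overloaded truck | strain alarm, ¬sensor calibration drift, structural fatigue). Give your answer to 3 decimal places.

P(strain alarm | ¬sensor calibration drift, structural fatigue) = 0.67·0.95 + 0.91·0.05 = 0.636500 + 0.045500 = 0.682000
The overloaded truck-present share is 0.91·0.05 = 0.045500.
Hence the posterior is 0.045500/0.682000 ≈ 0.067.

Pr(overloaded truck | strain alarm, ¬sensor calibration drift, structural fatigue) ≈ 0.067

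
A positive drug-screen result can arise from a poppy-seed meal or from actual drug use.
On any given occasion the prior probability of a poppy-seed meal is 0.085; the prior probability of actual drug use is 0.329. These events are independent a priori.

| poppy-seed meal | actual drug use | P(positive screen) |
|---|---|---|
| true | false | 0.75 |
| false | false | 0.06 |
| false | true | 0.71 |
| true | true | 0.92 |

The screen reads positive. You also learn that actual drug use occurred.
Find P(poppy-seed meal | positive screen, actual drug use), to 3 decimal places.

P(positive screen | actual drug use) = 0.71×0.915 + 0.92×0.085 = 0.649650 + 0.078200 = 0.727850
The poppy-seed meal-present share is 0.92×0.085 = 0.078200.
Hence the posterior is 0.078200/0.727850 ≈ 0.107.

P(poppy-seed meal | positive screen, actual drug use) ≈ 0.107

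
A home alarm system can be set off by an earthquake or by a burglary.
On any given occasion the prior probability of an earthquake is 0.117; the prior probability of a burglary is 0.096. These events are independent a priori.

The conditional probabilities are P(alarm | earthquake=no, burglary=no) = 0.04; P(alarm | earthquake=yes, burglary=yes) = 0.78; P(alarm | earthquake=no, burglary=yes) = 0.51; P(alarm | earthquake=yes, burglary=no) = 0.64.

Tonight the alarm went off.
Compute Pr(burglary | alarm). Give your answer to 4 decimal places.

Pr(burglary | alarm) ≈ 0.3429

Enumerate the 4 (earthquake, burglary) configurations and weight by the priors:
  P(alarm) = 0.04·0.883·0.904 + 0.51·0.883·0.096 + 0.64·0.117·0.904 + 0.78·0.117·0.096
        = 0.031929 + 0.043232 + 0.067692 + 0.008761 = 0.151614
The terms with burglary present sum to 0.051993, so
  P(burglary | alarm) = 0.051993 / 0.151614 ≈ 0.3429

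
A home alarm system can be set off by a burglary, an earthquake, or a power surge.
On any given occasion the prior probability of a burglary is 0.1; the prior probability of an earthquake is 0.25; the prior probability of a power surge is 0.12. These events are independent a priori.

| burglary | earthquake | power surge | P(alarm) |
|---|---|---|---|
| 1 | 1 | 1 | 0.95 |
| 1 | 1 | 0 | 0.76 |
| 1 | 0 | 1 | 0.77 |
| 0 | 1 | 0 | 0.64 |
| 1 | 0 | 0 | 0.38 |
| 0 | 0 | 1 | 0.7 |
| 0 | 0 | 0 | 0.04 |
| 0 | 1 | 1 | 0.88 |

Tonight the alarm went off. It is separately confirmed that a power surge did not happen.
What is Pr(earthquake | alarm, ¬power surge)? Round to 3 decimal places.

Pr(earthquake | alarm, ¬power surge) ≈ 0.746

For the numerator, keep only earthquake=true terms: 0.144000 + 0.019000 = 0.163000
The normalizing constant is 0.04*0.9*0.75 + 0.64*0.9*0.25 + 0.38*0.1*0.75 + 0.76*0.1*0.25 = 0.218500
P(earthquake | alarm, ¬power surge) = 0.163000/0.218500 ≈ 0.746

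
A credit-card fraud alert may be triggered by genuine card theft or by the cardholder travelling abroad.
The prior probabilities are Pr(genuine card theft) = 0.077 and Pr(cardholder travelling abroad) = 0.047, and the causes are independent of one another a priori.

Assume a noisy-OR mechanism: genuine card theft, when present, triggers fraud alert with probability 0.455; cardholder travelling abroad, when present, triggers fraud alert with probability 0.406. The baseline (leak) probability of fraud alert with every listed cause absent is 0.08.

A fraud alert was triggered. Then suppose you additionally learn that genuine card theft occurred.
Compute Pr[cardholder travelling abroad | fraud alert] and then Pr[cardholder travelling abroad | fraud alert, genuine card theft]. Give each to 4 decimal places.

Pr[cardholder travelling abroad | fraud alert] ≈ 0.1720; Pr[cardholder travelling abroad | fraud alert, genuine card theft] ≈ 0.0649

Under noisy-OR, P(fraud alert | causes) = 1 − (1−0.08)·∏(1−qᵢ) over the active causes.
Weight on cardholder travelling abroad=true, given the evidence: 0.019674 + 0.002541 = 0.022215
Normalizer over all consistent configurations: 0.08×0.923×0.953 + 0.45352×0.923×0.047 + 0.4986×0.077×0.953 + 0.702168×0.077×0.047 = 0.129173
P(cardholder travelling abroad | fraud alert) = 0.022215/0.129173 ≈ 0.1720

Now condition on the additional information:
Enumerate both values of cardholder travelling abroad and weight by the priors:
  P(fraud alert | genuine card theft) = 0.4986*0.953 + 0.702168*0.047
        = 0.475166 + 0.033002 = 0.508168
Configurations with cardholder travelling abroad contribute 0.033002, so
  P(cardholder travelling abroad | fraud alert, genuine card theft) = 0.033002 / 0.508168 ≈ 0.0649
— genuine card theft explains away the evidence for cardholder travelling abroad.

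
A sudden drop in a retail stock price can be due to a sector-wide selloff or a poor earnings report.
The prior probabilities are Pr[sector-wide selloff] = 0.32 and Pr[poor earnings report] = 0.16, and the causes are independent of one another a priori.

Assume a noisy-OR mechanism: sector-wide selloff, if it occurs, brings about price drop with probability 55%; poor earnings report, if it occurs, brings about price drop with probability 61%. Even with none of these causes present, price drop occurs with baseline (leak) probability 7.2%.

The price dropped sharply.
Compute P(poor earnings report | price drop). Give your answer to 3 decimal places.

Under noisy-OR, P(price drop | causes) = 1 − (1−0.072)·∏(1−qᵢ) over the active causes.
P(price drop) = 0.072*0.68*0.84 + 0.63808*0.68*0.16 + 0.5824*0.32*0.84 + 0.837136*0.32*0.16 = 0.041126 + 0.069423 + 0.156549 + 0.042861 = 0.309959
Restricting to configurations with poor earnings report present: 0.069423 + 0.042861 = 0.112284.
So P(poor earnings report | price drop) = 0.112284/0.309959 ≈ 0.362.

P(poor earnings report | price drop) ≈ 0.362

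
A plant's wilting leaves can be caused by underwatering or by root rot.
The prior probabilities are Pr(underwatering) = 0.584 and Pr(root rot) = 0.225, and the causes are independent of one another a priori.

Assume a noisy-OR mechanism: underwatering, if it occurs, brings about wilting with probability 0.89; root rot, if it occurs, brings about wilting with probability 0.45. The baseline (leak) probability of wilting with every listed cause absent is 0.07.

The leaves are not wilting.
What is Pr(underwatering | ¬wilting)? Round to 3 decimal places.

Under noisy-OR, P(wilting | causes) = 1 − (1−0.07)·∏(1−qᵢ) over the active causes.
Weight on underwatering=true, given the evidence: 0.046301 + 0.007393 = 0.053694
The normalizing constant is 0.93*0.416*0.775 + 0.5115*0.416*0.225 + 0.1023*0.584*0.775 + 0.056265*0.584*0.225 = 0.401402
Posterior = 0.053694 / 0.401402 ≈ 0.134

Pr(underwatering | ¬wilting) ≈ 0.134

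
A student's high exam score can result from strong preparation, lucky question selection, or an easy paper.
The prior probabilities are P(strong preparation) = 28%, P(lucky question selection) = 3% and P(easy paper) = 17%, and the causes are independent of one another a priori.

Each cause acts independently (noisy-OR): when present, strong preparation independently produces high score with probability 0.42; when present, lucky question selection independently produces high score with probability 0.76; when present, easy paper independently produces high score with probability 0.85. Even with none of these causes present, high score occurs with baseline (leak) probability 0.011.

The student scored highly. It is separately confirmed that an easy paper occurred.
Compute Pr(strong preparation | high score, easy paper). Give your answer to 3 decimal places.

Pr(strong preparation | high score, easy paper) ≈ 0.294

Under noisy-OR, P(high score | causes) = 1 − (1−0.011)·∏(1−qᵢ) over the active causes.
Enumerate the 4 (strong preparation, lucky question selection) configurations and weight by the priors:
  P(high score | easy paper) = 0.85165*0.72*0.97 + 0.964396*0.72*0.03 + 0.913957*0.28*0.97 + 0.97935*0.28*0.03
        = 0.594792 + 0.020831 + 0.248231 + 0.008227 = 0.872081
Configurations with strong preparation contribute 0.256458, so
  P(strong preparation | high score, easy paper) = 0.256458 / 0.872081 ≈ 0.294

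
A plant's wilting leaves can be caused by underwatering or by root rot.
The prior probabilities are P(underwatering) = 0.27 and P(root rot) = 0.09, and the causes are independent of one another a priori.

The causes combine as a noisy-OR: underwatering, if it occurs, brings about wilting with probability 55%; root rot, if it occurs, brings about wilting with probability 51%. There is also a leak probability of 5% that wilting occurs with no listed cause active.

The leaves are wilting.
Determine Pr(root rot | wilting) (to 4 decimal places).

Pr(root rot | wilting) ≈ 0.2381

Under noisy-OR, P(wilting | causes) = 1 − (1−0.05)·∏(1−qᵢ) over the active causes.
Enumerate the 4 (underwatering, root rot) configurations and weight by the priors:
  P(wilting) = 0.05*0.73*0.91 + 0.5345*0.73*0.09 + 0.5725*0.27*0.91 + 0.790525*0.27*0.09
        = 0.033215 + 0.035117 + 0.140663 + 0.019210 = 0.228205
The terms with root rot present sum to 0.054327, so
  P(root rot | wilting) = 0.054327 / 0.228205 ≈ 0.2381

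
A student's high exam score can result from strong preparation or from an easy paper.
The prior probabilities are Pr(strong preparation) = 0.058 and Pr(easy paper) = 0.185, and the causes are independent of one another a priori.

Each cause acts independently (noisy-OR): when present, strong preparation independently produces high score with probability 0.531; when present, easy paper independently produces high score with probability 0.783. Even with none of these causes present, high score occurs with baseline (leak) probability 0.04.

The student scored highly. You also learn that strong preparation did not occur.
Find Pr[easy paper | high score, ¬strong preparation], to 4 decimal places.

Under noisy-OR, P(high score | causes) = 1 − (1−0.04)·∏(1−qᵢ) over the active causes.
P(high score | ¬strong preparation) = 0.04×0.815 + 0.79168×0.185 = 0.032600 + 0.146461 = 0.179061
The easy paper-present share is 0.79168×0.185 = 0.146461.
Hence the posterior is 0.146461/0.179061 ≈ 0.8179.

Pr[easy paper | high score, ¬strong preparation] ≈ 0.8179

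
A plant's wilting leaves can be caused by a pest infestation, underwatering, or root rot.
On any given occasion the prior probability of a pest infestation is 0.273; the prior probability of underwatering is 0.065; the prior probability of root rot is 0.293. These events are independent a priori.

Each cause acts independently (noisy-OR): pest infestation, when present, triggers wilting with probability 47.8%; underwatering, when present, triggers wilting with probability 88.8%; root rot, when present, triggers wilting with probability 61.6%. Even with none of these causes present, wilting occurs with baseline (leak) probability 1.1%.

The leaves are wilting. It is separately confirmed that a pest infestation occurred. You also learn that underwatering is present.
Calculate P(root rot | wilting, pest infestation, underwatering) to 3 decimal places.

P(root rot | wilting, pest infestation, underwatering) ≈ 0.301

Under noisy-OR, P(wilting | causes) = 1 − (1−0.011)·∏(1−qᵢ) over the active causes.
P(wilting | pest infestation, underwatering) = 0.942179×0.707 + 0.977797×0.293 = 0.666121 + 0.286495 = 0.952616
Restricting to configurations with root rot present: 0.977797×0.293 = 0.286495.
So P(root rot | wilting, pest infestation, underwatering) = 0.286495/0.952616 ≈ 0.301.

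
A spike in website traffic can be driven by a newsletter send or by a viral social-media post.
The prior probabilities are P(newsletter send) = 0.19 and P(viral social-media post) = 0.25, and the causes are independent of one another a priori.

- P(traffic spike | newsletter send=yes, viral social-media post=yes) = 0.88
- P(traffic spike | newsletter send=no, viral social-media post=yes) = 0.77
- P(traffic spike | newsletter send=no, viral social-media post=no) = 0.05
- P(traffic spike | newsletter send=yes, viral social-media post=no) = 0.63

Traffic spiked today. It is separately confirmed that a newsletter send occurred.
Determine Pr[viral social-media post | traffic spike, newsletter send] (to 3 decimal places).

Pr[viral social-media post | traffic spike, newsletter send] ≈ 0.318

P(traffic spike | newsletter send) = 0.63*0.75 + 0.88*0.25 = 0.472500 + 0.220000 = 0.692500
Restricting to configurations with viral social-media post present: 0.88*0.25 = 0.220000.
Hence the posterior is 0.220000/0.692500 ≈ 0.318.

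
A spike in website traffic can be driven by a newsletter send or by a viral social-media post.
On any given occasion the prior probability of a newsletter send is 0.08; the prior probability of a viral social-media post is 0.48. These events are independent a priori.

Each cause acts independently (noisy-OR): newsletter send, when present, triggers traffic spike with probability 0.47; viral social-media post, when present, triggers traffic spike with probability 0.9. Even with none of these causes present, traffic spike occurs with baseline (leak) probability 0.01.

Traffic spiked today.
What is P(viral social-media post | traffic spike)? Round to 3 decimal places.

Under noisy-OR, P(traffic spike | causes) = 1 − (1−0.01)·∏(1−qᵢ) over the active causes.
Numerator (weight on configurations with viral social-media post): 0.397882 + 0.036385 = 0.434267
Denominator P(traffic spike): 0.01×0.92×0.52 + 0.901×0.92×0.48 + 0.4753×0.08×0.52 + 0.94753×0.08×0.48 = 0.458823
P(viral social-media post | traffic spike) = 0.434267/0.458823 ≈ 0.946

P(viral social-media post | traffic spike) ≈ 0.946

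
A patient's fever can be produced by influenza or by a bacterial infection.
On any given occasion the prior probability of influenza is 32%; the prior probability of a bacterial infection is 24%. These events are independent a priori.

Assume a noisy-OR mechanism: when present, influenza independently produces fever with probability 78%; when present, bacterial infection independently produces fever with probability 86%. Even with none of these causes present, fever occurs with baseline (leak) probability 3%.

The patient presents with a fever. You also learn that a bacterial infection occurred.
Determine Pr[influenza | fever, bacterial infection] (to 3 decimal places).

Pr[influenza | fever, bacterial infection] ≈ 0.346

Under noisy-OR, P(fever | causes) = 1 − (1−0.03)·∏(1−qᵢ) over the active causes.
P(fever | bacterial infection) = 0.8642×0.68 + 0.970124×0.32 = 0.587656 + 0.310440 = 0.898096
The influenza-present share is 0.970124×0.32 = 0.310440.
P(influenza | fever, bacterial infection) = 0.310440 / 0.898096 ≈ 0.346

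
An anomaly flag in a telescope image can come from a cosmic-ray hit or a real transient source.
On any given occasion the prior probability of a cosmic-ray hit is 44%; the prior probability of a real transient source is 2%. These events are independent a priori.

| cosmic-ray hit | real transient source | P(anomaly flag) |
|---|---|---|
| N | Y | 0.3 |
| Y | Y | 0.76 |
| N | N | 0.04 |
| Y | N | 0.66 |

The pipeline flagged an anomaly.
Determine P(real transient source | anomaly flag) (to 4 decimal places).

P(anomaly flag) = 0.04×0.56×0.98 + 0.3×0.56×0.02 + 0.66×0.44×0.98 + 0.76×0.44×0.02 = 0.021952 + 0.003360 + 0.284592 + 0.006688 = 0.316592
Restricting to configurations with real transient source present: 0.003360 + 0.006688 = 0.010048.
Hence the posterior is 0.010048/0.316592 ≈ 0.0317.

P(real transient source | anomaly flag) ≈ 0.0317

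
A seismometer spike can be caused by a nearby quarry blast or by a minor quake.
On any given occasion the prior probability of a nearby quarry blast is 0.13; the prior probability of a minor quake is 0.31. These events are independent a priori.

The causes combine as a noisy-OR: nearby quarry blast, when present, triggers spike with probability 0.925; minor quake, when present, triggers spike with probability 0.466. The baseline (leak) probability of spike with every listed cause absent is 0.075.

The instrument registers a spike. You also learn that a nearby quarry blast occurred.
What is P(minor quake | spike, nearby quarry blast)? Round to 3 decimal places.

Under noisy-OR, P(spike | causes) = 1 − (1−0.075)·∏(1−qᵢ) over the active causes.
P(spike | nearby quarry blast) = 0.930625·0.69 + 0.962954·0.31 = 0.642131 + 0.298516 = 0.940647
The minor quake-present share is 0.962954·0.31 = 0.298516.
P(minor quake | spike, nearby quarry blast) = 0.298516 / 0.940647 ≈ 0.317

P(minor quake | spike, nearby quarry blast) ≈ 0.317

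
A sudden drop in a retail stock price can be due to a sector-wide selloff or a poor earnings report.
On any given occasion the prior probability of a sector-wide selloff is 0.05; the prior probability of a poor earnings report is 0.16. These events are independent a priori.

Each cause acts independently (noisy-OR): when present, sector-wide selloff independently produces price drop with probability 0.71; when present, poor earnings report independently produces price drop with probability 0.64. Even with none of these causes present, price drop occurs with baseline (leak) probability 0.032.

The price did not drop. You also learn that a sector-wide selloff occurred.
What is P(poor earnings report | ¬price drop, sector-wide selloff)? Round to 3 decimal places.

Under noisy-OR, P(price drop | causes) = 1 − (1−0.032)·∏(1−qᵢ) over the active causes.
P(¬price drop | sector-wide selloff) = 0.28072*0.84 + 0.101059*0.16 = 0.235805 + 0.016169 = 0.251974
Of this, 0.016169 comes from 0.101059*0.16 (the poor earnings report=true cases).
So P(poor earnings report | ¬price drop, sector-wide selloff) = 0.016169/0.251974 ≈ 0.064.

P(poor earnings report | ¬price drop, sector-wide selloff) ≈ 0.064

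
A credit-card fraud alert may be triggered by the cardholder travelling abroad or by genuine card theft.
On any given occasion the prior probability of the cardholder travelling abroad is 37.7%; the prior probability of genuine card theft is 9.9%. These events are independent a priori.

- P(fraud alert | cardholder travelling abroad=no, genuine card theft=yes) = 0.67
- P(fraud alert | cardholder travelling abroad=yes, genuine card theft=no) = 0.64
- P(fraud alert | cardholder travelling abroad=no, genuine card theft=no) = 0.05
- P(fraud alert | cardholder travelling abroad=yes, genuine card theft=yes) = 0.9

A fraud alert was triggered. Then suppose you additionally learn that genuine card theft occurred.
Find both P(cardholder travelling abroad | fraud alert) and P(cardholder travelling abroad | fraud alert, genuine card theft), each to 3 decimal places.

P(fraud alert) = 0.05*0.623*0.901 + 0.67*0.623*0.099 + 0.64*0.377*0.901 + 0.9*0.377*0.099 = 0.028066 + 0.041324 + 0.217393 + 0.033591 = 0.320374
Of this, 0.250984 comes from 0.217393 + 0.033591 (the cardholder travelling abroad=true cases).
Hence the posterior is 0.250984/0.320374 ≈ 0.783.

With the extra evidence:
Enumerate both values of cardholder travelling abroad and weight by the priors:
  P(fraud alert | genuine card theft) = 0.67·0.623 + 0.9·0.377
        = 0.417410 + 0.339300 = 0.756710
Configurations with cardholder travelling abroad contribute 0.339300, so
  P(cardholder travelling abroad | fraud alert, genuine card theft) = 0.339300 / 0.756710 ≈ 0.448
Conditioning on genuine card theft lowers the posterior on cardholder travelling abroad: the classic explaining-away effect in a common-effect structure.

P(cardholder travelling abroad | fraud alert) ≈ 0.783; P(cardholder travelling abroad | fraud alert, genuine card theft) ≈ 0.448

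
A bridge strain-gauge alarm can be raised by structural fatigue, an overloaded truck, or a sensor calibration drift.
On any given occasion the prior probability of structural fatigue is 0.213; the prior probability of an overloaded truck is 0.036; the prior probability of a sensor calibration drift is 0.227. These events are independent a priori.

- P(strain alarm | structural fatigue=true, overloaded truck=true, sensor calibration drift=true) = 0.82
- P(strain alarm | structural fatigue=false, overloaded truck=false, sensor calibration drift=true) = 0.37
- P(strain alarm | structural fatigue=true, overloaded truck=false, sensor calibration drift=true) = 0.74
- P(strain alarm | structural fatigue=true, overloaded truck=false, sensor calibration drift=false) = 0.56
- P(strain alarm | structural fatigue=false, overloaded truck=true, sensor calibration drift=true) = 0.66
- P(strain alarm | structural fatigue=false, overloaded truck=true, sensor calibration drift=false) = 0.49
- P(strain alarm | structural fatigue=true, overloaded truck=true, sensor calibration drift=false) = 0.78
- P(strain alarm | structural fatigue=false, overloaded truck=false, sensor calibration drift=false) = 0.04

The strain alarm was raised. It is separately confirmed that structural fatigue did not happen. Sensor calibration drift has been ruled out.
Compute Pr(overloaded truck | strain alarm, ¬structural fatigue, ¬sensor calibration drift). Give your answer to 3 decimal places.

P(strain alarm | ¬structural fatigue, ¬sensor calibration drift) = 0.04·0.964 + 0.49·0.036 = 0.038560 + 0.017640 = 0.056200
The overloaded truck-present share is 0.49·0.036 = 0.017640.
P(overloaded truck | strain alarm, ¬structural fatigue, ¬sensor calibration drift) = 0.017640 / 0.056200 ≈ 0.314

Pr(overloaded truck | strain alarm, ¬structural fatigue, ¬sensor calibration drift) ≈ 0.314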